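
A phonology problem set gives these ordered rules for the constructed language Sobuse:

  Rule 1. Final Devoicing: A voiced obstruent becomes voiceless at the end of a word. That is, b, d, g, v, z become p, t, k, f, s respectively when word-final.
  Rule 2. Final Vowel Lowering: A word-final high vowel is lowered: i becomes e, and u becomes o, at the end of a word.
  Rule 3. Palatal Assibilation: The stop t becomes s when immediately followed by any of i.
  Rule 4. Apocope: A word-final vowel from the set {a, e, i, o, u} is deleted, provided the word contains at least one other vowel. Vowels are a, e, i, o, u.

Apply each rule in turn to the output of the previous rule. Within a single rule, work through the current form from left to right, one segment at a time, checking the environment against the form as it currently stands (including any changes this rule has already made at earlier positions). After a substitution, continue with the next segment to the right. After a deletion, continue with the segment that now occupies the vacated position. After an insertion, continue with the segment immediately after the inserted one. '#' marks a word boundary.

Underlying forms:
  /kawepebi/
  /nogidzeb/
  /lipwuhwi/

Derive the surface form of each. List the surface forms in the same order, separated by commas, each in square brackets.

/kawepebi/:
  Rule 1 Final Devoicing: no change — [kawepebi]
  Rule 2 Final Vowel Lowering: [kawepebi] → [kawepebe]
  Rule 3 Palatal Assibilation: no change — [kawepebe]
  Rule 4 Apocope: [kawepebe] → [kawepeb]
/nogidzeb/:
  Rule 1 Final Devoicing: [nogidzeb] → [nogidzep]
  Rule 2 Final Vowel Lowering: no change — [nogidzep]
  Rule 3 Palatal Assibilation: no change — [nogidzep]
  Rule 4 Apocope: no change — [nogidzep]
/lipwuhwi/:
  Rule 1 Final Devoicing: no change — [lipwuhwi]
  Rule 2 Final Vowel Lowering: [lipwuhwi] → [lipwuhwe]
  Rule 3 Palatal Assibilation: no change — [lipwuhwe]
  Rule 4 Apocope: [lipwuhwe] → [lipwuhw]

[kawepeb], [nogidzep], [lipwuhw]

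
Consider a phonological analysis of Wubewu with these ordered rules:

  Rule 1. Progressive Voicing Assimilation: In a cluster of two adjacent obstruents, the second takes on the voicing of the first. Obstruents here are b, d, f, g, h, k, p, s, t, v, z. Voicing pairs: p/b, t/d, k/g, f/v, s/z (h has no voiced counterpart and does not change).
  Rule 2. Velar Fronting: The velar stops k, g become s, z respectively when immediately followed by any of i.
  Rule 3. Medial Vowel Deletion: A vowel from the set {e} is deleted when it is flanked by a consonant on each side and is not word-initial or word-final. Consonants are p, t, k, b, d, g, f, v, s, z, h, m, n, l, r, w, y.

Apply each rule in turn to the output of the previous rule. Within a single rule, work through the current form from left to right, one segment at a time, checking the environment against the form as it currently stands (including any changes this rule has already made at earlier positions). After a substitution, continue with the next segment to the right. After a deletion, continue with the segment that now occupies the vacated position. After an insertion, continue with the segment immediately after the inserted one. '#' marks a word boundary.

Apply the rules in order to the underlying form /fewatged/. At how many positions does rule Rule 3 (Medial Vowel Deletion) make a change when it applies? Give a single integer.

2

Rule 1 Progressive Voicing Assimilation: [fewatged] → [fewatked]
Rule 2 Velar Fronting: no change — [fewatked]
Rule 3 Medial Vowel Deletion: [fewatked] → [fwatkd]
Rule Rule 3 changed 2 position(s).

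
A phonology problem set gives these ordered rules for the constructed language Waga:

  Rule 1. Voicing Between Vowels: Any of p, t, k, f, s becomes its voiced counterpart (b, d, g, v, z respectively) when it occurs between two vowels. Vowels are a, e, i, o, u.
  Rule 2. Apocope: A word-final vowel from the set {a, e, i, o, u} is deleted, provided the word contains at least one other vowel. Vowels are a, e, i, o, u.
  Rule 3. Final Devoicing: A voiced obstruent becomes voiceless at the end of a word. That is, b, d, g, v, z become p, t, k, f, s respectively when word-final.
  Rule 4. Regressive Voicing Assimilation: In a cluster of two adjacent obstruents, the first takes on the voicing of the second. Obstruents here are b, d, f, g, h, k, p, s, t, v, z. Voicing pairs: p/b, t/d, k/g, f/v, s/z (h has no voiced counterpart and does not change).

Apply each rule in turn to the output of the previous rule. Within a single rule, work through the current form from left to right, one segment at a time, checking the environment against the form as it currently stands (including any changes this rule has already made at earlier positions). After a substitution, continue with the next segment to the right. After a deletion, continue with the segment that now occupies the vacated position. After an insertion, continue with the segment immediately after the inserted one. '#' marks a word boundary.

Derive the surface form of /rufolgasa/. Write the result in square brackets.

[ruvolgas]

Rule 1 Voicing Between Vowels: [rufolgasa] → [ruvolgaza]
Rule 2 Apocope: [ruvolgaza] → [ruvolgaz]
Rule 3 Final Devoicing: [ruvolgaz] → [ruvolgas]
Rule 4 Regressive Voicing Assimilation: no change — [ruvolgas]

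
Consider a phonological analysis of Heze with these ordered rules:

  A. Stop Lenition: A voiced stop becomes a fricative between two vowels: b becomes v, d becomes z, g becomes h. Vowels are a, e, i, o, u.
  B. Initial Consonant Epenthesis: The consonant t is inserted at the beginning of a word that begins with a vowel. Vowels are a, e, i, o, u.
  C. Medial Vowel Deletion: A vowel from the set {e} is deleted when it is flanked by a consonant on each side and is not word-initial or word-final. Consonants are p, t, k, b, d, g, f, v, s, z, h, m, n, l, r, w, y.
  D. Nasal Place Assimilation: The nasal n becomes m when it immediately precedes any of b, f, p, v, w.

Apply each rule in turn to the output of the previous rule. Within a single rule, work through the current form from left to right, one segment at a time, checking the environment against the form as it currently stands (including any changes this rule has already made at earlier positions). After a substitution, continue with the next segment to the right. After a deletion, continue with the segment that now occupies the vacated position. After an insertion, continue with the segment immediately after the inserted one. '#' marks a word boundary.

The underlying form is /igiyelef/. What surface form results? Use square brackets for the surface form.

A Stop Lenition: [igiyelef] → [ihiyelef]
B Initial Consonant Epenthesis: [ihiyelef] → [tihiyelef]
C Medial Vowel Deletion: [tihiyelef] → [tihiylf]
D Nasal Place Assimilation: no change — [tihiylf]

[tihiylf]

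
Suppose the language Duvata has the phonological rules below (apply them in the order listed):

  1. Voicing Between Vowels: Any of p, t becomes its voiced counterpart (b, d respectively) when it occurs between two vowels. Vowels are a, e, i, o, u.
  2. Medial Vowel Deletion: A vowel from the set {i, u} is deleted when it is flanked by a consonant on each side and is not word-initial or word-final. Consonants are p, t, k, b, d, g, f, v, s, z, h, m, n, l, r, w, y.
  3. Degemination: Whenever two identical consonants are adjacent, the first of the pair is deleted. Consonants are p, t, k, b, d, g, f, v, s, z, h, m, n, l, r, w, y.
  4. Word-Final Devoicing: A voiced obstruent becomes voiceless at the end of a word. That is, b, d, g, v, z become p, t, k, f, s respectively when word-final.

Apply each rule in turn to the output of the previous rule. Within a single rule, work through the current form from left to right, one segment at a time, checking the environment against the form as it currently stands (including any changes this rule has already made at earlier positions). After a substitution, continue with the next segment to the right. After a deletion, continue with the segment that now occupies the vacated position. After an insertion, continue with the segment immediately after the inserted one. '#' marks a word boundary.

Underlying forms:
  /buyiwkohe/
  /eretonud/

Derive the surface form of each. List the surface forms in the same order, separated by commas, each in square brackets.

[bywkohe], [eredont]

/buyiwkohe/:
  1 Voicing Between Vowels: no change — [buyiwkohe]
  2 Medial Vowel Deletion: [buyiwkohe] → [bywkohe]
  3 Degemination: no change — [bywkohe]
  4 Word-Final Devoicing: no change — [bywkohe]
/eretonud/:
  1 Voicing Between Vowels: [eretonud] → [eredonud]
  2 Medial Vowel Deletion: [eredonud] → [eredond]
  3 Degemination: no change — [eredond]
  4 Word-Final Devoicing: [eredond] → [eredont]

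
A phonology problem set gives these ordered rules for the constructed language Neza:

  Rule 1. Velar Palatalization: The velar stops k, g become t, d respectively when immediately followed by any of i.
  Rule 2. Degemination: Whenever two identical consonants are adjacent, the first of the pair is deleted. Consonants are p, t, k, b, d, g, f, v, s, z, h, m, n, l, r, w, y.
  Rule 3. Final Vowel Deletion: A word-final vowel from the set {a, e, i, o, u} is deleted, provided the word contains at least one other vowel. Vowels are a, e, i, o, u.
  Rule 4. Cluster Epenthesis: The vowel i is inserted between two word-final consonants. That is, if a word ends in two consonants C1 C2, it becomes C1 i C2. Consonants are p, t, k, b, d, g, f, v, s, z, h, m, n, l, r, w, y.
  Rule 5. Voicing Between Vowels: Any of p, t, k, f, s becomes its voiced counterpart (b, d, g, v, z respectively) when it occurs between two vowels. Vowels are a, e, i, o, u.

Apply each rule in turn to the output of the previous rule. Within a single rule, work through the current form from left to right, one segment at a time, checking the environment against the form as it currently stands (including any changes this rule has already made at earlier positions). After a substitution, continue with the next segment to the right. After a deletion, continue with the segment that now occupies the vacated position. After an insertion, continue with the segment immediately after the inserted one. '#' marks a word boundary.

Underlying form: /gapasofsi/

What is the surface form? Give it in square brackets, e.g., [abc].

Rule 1 Velar Palatalization: no change — [gapasofsi]
Rule 2 Degemination: no change — [gapasofsi]
Rule 3 Final Vowel Deletion: [gapasofsi] → [gapasofs]
Rule 4 Cluster Epenthesis: [gapasofs] → [gapasofis]
Rule 5 Voicing Between Vowels: [gapasofis] → [gabazovis]

[gabazovis]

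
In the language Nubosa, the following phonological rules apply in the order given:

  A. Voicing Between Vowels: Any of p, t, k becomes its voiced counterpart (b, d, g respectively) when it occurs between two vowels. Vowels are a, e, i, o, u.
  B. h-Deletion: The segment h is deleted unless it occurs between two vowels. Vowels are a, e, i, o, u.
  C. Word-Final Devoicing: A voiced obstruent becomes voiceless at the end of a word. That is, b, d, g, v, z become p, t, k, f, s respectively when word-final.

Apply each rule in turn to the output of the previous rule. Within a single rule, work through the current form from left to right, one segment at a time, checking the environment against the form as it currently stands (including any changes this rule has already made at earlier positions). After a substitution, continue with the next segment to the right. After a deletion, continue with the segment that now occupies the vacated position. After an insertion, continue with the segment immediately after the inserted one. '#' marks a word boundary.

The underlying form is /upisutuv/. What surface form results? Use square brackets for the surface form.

[ubisuduf]

A Voicing Between Vowels: [upisutuv] → [ubisuduv]
B h-Deletion: no change — [ubisuduv]
C Word-Final Devoicing: [ubisuduv] → [ubisuduf]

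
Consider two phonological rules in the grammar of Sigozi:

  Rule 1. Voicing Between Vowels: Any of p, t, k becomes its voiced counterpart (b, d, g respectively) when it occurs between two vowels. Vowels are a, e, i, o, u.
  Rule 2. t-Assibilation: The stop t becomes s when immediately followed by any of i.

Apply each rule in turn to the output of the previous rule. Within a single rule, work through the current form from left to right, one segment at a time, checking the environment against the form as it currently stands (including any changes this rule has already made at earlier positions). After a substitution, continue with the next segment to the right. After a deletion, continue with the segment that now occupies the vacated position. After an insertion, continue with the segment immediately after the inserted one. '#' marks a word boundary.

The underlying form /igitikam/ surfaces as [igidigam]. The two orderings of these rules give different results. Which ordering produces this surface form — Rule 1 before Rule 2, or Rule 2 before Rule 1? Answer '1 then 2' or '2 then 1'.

1 then 2

Order 1 then 2:
  1 Voicing Between Vowels: [igitikam] → [igidigam]
  2 t-Assibilation: no change — [igidigam]
  result: [igidigam]
Order 2 then 1:
  2 t-Assibilation: [igitikam] → [igisikam]
  1 Voicing Between Vowels: [igisikam] → [igisigam]
  result: [igisigam]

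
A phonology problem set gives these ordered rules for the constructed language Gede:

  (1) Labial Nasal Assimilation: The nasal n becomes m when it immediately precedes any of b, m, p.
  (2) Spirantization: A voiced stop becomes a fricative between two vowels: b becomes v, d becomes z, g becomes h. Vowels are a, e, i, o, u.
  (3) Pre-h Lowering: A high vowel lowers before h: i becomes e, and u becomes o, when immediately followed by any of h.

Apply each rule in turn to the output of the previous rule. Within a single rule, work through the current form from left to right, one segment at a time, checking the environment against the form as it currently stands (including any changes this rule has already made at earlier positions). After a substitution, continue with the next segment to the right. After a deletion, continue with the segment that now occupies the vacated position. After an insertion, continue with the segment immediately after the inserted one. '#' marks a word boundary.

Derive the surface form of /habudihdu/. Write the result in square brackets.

(1) Labial Nasal Assimilation: no change — [habudihdu]
(2) Spirantization: [habudihdu] → [havuzihdu]
(3) Pre-h Lowering: [havuzihdu] → [havuzehdu]

[havuzehdu]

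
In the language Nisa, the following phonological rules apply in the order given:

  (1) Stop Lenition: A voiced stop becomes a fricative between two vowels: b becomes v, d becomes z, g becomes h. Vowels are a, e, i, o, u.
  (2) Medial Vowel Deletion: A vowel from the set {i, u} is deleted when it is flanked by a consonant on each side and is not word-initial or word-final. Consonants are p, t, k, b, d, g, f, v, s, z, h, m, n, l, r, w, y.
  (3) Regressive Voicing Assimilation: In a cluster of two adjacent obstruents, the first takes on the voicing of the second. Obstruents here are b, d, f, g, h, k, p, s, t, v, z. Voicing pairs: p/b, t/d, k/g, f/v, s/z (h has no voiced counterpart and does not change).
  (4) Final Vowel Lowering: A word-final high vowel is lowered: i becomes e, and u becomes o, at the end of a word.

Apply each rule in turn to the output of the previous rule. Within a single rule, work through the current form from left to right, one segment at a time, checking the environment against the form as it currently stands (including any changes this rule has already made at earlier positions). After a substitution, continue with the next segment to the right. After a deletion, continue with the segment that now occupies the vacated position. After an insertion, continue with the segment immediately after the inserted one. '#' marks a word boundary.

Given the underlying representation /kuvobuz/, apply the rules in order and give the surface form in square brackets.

[gvovz]

(1) Stop Lenition: [kuvobuz] → [kuvovuz]
(2) Medial Vowel Deletion: [kuvovuz] → [kvovz]
(3) Regressive Voicing Assimilation: [kvovz] → [gvovz]
(4) Final Vowel Lowering: no change — [gvovz]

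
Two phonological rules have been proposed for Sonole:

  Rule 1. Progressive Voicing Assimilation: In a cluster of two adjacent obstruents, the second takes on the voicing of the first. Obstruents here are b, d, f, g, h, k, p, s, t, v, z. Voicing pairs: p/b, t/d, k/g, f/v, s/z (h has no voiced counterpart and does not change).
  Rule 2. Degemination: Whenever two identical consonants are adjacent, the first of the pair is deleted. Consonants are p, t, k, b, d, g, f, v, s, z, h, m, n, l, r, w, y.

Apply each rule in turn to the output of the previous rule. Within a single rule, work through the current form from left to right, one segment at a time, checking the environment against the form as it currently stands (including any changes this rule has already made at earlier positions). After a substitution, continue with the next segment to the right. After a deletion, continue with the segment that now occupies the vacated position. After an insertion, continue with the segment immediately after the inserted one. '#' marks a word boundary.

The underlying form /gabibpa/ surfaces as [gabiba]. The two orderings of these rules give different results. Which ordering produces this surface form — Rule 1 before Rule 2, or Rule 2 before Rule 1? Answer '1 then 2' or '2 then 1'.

1 then 2

Order 1 then 2:
  1 Progressive Voicing Assimilation: [gabibpa] → [gabibba]
  2 Degemination: [gabibba] → [gabiba]
  result: [gabiba]
Order 2 then 1:
  2 Degemination: no change — [gabibpa]
  1 Progressive Voicing Assimilation: [gabibpa] → [gabibba]
  result: [gabibba]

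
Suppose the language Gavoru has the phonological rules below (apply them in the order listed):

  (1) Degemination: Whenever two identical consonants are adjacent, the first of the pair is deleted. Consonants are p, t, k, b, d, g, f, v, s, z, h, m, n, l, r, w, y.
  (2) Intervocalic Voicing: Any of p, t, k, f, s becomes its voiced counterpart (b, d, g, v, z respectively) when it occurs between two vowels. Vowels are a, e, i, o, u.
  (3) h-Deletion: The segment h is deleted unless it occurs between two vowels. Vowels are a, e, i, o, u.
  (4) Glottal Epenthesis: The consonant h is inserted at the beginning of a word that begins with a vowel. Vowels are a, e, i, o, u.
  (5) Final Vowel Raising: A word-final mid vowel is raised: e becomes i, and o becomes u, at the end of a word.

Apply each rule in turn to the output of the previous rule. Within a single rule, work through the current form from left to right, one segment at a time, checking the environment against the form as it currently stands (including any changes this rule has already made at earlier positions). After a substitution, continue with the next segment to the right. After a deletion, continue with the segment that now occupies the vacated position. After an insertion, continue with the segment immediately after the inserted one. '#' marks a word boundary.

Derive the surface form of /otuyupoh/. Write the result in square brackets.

(1) Degemination: no change — [otuyupoh]
(2) Intervocalic Voicing: [otuyupoh] → [oduyuboh]
(3) h-Deletion: [oduyuboh] → [oduyubo]
(4) Glottal Epenthesis: [oduyubo] → [hoduyubo]
(5) Final Vowel Raising: [hoduyubo] → [hoduyubu]

[hoduyubu]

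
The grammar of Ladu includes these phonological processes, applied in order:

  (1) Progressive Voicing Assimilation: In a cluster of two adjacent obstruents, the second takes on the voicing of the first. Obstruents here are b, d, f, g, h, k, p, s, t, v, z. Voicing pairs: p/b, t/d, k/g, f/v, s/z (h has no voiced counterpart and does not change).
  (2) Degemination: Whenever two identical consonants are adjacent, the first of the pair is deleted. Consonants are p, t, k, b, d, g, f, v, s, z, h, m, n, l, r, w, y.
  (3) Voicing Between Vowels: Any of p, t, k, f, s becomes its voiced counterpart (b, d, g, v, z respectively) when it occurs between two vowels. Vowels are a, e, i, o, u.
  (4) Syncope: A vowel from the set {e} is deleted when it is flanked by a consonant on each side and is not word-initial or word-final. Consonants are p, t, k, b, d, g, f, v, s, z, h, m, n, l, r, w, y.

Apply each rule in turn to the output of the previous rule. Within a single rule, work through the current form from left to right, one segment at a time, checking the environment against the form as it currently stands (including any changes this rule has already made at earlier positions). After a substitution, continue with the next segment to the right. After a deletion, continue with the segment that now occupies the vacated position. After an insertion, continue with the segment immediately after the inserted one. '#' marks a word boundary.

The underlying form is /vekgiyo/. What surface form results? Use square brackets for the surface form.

(1) Progressive Voicing Assimilation: [vekgiyo] → [vekkiyo]
(2) Degemination: [vekkiyo] → [vekiyo]
(3) Voicing Between Vowels: [vekiyo] → [vegiyo]
(4) Syncope: [vegiyo] → [vgiyo]

[vgiyo]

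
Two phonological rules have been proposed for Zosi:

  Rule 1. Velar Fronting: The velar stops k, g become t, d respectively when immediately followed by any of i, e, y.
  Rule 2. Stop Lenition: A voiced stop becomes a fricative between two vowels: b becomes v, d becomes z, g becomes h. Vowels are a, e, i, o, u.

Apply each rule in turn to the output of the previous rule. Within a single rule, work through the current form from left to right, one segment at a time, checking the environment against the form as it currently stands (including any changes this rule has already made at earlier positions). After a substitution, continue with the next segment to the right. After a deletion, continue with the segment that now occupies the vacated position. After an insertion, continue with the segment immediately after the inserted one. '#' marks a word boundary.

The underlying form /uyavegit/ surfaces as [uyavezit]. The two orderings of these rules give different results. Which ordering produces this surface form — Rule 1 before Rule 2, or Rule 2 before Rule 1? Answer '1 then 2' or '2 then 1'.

Order 1 then 2:
  1 Velar Fronting: [uyavegit] → [uyavedit]
  2 Stop Lenition: [uyavedit] → [uyavezit]
  result: [uyavezit]
Order 2 then 1:
  2 Stop Lenition: [uyavegit] → [uyavehit]
  1 Velar Fronting: no change — [uyavehit]
  result: [uyavehit]

1 then 2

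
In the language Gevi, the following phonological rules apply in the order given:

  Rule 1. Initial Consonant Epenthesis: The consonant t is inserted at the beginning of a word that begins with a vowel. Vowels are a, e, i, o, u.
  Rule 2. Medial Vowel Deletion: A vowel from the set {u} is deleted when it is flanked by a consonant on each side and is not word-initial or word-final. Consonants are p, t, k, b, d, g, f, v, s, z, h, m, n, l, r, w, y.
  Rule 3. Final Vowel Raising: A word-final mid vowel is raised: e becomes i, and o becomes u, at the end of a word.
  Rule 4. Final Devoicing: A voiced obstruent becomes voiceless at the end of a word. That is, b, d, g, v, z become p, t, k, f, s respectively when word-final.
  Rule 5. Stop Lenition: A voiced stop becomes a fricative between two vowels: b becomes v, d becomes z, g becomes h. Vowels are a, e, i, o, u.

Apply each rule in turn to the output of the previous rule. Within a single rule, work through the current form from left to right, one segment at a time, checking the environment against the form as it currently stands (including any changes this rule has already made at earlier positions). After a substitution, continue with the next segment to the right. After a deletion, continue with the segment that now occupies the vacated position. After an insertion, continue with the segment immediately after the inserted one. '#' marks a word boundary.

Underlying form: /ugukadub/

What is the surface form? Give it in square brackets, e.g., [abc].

[tgkadp]

Rule 1 Initial Consonant Epenthesis: [ugukadub] → [tugukadub]
Rule 2 Medial Vowel Deletion: [tugukadub] → [tgkadb]
Rule 3 Final Vowel Raising: no change — [tgkadb]
Rule 4 Final Devoicing: [tgkadb] → [tgkadp]
Rule 5 Stop Lenition: no change — [tgkadp]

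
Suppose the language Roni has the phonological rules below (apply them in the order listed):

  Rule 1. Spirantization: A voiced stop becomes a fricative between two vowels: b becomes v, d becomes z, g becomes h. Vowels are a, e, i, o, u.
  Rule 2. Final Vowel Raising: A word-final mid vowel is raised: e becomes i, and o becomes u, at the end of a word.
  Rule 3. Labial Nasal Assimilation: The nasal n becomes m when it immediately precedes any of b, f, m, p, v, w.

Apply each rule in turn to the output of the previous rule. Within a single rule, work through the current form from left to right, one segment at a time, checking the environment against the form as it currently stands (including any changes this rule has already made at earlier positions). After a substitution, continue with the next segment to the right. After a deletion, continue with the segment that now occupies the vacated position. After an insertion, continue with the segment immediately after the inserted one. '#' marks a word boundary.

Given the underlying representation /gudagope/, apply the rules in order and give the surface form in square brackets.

Rule 1 Spirantization: [gudagope] → [guzahope]
Rule 2 Final Vowel Raising: [guzahope] → [guzahopi]
Rule 3 Labial Nasal Assimilation: no change — [guzahopi]

[guzahopi]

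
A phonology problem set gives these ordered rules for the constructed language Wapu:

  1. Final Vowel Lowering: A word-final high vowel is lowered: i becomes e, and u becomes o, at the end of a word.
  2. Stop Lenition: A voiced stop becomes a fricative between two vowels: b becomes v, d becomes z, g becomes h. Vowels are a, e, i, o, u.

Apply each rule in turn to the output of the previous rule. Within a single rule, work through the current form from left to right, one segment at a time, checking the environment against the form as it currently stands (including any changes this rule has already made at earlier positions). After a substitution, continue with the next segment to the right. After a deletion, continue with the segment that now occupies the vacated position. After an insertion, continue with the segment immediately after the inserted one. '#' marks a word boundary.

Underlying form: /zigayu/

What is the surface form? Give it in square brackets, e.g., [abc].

[zihayo]

1 Final Vowel Lowering: [zigayu] → [zigayo]
2 Stop Lenition: [zigayo] → [zihayo]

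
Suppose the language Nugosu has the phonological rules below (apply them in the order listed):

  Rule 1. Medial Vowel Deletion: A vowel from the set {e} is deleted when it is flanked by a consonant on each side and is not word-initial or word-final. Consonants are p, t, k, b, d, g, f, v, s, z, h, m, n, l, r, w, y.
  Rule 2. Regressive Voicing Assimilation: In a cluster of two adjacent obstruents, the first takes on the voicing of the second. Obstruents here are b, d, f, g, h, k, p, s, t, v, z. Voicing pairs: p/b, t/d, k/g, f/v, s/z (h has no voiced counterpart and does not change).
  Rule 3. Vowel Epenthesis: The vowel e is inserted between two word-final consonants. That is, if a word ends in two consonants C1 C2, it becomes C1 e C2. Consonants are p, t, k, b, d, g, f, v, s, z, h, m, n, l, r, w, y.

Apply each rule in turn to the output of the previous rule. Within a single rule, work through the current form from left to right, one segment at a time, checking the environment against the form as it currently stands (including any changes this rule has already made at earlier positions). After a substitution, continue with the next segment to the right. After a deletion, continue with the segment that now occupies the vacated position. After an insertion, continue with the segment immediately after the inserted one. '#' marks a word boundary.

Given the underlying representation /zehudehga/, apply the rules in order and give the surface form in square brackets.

[shuthga]

Rule 1 Medial Vowel Deletion: [zehudehga] → [zhudhga]
Rule 2 Regressive Voicing Assimilation: [zhudhga] → [shuthga]
Rule 3 Vowel Epenthesis: no change — [shuthga]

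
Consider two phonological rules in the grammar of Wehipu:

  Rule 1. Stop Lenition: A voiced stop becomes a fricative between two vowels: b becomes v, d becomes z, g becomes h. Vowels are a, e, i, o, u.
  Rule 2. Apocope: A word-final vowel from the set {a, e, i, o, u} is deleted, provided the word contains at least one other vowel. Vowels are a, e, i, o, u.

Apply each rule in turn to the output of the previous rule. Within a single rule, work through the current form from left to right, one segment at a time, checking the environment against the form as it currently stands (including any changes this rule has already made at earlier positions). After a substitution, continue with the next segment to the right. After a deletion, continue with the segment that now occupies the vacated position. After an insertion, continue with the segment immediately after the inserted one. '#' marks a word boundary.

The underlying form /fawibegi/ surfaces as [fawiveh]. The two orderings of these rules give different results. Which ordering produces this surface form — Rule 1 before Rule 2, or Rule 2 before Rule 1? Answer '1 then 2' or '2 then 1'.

1 then 2

Order 1 then 2:
  1 Stop Lenition: [fawibegi] → [fawivehi]
  2 Apocope: [fawivehi] → [fawiveh]
  result: [fawiveh]
Order 2 then 1:
  2 Apocope: [fawibegi] → [fawibeg]
  1 Stop Lenition: [fawibeg] → [fawiveg]
  result: [fawiveg]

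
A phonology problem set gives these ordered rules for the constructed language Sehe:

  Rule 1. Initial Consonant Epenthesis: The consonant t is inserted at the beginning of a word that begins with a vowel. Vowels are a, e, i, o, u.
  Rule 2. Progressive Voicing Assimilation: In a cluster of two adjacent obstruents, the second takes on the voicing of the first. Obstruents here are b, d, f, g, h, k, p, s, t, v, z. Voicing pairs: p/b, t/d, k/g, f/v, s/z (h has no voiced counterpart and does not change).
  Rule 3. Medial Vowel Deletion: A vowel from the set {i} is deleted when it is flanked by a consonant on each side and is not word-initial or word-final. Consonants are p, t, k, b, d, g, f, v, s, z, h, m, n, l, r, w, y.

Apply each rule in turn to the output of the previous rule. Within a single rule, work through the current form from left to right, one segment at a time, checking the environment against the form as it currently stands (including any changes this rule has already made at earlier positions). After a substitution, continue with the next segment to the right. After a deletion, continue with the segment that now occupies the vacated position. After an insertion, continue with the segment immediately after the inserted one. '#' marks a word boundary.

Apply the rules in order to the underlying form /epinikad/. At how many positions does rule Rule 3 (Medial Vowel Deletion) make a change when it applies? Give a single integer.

2

Rule 1 Initial Consonant Epenthesis: [epinikad] → [tepinikad]
Rule 2 Progressive Voicing Assimilation: no change — [tepinikad]
Rule 3 Medial Vowel Deletion: [tepinikad] → [tepnkad]
Rule Rule 3 changed 2 position(s).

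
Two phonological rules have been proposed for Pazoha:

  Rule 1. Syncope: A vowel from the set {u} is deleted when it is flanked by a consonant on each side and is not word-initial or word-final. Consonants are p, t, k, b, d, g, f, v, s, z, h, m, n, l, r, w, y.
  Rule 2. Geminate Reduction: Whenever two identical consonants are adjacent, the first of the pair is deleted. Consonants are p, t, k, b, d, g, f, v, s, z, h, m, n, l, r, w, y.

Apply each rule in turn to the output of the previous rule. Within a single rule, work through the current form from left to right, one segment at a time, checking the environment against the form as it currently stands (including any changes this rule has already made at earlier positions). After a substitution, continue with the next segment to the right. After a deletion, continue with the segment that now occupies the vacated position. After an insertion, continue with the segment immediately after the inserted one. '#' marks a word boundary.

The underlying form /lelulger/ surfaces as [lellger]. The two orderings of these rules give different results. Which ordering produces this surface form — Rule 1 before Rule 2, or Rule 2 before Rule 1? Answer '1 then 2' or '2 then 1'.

2 then 1

Order 1 then 2:
  1 Syncope: [lelulger] → [lellger]
  2 Geminate Reduction: [lellger] → [lelger]
  result: [lelger]
Order 2 then 1:
  2 Geminate Reduction: no change — [lelulger]
  1 Syncope: [lelulger] → [lellger]
  result: [lellger]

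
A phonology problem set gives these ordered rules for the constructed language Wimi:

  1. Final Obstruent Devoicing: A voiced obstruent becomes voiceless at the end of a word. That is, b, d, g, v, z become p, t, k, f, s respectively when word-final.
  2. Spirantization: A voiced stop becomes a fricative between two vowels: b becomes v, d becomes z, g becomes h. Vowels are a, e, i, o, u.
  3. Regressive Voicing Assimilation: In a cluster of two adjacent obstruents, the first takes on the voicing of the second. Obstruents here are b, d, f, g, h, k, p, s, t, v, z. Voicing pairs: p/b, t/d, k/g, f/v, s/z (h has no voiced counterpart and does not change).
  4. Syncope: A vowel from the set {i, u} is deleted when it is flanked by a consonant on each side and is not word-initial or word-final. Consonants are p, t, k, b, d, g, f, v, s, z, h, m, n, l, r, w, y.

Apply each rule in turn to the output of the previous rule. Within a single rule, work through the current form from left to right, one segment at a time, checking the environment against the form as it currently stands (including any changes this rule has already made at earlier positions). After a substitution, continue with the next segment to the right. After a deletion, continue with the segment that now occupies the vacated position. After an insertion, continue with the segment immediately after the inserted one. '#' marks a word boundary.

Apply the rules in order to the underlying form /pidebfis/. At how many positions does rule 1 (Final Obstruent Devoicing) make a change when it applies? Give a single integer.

0

1 Final Obstruent Devoicing: no change — [pidebfis]
2 Spirantization: [pidebfis] → [pizebfis]
3 Regressive Voicing Assimilation: [pizebfis] → [pizepfis]
4 Syncope: [pizepfis] → [pzepfs]
Rule 1 changed 0 position(s).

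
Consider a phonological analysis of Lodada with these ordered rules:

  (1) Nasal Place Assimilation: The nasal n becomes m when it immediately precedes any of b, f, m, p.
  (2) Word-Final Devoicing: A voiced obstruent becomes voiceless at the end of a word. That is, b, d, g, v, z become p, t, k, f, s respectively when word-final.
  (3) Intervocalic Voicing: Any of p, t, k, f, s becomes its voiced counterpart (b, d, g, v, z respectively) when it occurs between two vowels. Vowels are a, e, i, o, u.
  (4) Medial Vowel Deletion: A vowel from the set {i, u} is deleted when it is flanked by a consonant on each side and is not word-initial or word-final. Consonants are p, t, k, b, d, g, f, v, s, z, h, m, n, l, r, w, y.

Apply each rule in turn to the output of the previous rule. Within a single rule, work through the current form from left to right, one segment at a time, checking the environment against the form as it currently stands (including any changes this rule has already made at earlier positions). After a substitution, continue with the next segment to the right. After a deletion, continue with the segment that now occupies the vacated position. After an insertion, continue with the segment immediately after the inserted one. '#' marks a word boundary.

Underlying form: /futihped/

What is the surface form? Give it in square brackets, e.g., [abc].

(1) Nasal Place Assimilation: no change — [futihped]
(2) Word-Final Devoicing: [futihped] → [futihpet]
(3) Intervocalic Voicing: [futihpet] → [fudihpet]
(4) Medial Vowel Deletion: [fudihpet] → [fdhpet]

[fdhpet]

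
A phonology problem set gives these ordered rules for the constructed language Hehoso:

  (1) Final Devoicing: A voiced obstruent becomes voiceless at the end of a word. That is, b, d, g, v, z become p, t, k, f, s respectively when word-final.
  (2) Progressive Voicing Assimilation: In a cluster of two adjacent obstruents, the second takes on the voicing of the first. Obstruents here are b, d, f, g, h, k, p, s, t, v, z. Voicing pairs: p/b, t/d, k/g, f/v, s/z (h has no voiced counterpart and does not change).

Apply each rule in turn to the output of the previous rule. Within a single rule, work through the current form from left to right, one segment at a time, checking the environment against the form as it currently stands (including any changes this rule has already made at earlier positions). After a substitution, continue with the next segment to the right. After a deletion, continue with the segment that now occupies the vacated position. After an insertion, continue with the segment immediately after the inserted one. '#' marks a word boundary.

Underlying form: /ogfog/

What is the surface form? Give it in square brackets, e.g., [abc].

[ogvok]

(1) Final Devoicing: [ogfog] → [ogfok]
(2) Progressive Voicing Assimilation: [ogfok] → [ogvok]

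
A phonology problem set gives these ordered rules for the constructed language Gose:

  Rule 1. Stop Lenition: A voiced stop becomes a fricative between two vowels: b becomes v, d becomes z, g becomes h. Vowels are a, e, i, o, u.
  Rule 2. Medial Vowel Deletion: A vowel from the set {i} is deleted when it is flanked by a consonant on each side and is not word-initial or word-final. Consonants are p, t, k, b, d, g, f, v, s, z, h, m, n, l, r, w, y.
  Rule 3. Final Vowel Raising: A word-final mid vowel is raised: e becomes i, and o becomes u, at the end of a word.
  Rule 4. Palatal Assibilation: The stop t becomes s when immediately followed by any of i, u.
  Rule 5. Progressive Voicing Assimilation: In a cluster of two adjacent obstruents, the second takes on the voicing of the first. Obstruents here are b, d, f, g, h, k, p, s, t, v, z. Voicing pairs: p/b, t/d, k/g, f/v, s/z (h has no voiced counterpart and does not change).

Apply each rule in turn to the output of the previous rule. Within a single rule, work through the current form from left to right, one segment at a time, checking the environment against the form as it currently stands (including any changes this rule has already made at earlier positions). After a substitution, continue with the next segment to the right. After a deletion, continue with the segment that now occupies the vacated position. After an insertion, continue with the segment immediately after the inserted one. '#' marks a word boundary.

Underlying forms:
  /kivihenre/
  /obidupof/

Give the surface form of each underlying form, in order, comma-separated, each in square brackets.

[kfhenri], [ovzupof]

/kivihenre/:
  Rule 1 Stop Lenition: no change — [kivihenre]
  Rule 2 Medial Vowel Deletion: [kivihenre] → [kvhenre]
  Rule 3 Final Vowel Raising: [kvhenre] → [kvhenri]
  Rule 4 Palatal Assibilation: no change — [kvhenri]
  Rule 5 Progressive Voicing Assimilation: [kvhenri] → [kfhenri]
/obidupof/:
  Rule 1 Stop Lenition: [obidupof] → [ovizupof]
  Rule 2 Medial Vowel Deletion: [ovizupof] → [ovzupof]
  Rule 3 Final Vowel Raising: no change — [ovzupof]
  Rule 4 Palatal Assibilation: no change — [ovzupof]
  Rule 5 Progressive Voicing Assimilation: no change — [ovzupof]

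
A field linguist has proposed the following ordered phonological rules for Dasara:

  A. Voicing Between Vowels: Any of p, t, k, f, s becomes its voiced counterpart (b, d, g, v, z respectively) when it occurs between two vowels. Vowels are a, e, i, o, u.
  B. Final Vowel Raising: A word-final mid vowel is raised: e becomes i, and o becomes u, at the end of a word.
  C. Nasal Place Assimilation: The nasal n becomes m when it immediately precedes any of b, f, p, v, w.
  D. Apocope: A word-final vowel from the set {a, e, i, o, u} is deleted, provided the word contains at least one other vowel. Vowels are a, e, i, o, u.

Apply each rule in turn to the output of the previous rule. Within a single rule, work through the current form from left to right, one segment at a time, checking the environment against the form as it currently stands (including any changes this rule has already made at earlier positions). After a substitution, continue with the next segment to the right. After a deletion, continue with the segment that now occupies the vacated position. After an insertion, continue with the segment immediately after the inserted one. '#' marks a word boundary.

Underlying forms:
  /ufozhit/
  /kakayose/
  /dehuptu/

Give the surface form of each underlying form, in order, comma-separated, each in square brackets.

/ufozhit/:
  A Voicing Between Vowels: [ufozhit] → [uvozhit]
  B Final Vowel Raising: no change — [uvozhit]
  C Nasal Place Assimilation: no change — [uvozhit]
  D Apocope: no change — [uvozhit]
/kakayose/:
  A Voicing Between Vowels: [kakayose] → [kagayoze]
  B Final Vowel Raising: [kagayoze] → [kagayozi]
  C Nasal Place Assimilation: no change — [kagayozi]
  D Apocope: [kagayozi] → [kagayoz]
/dehuptu/:
  A Voicing Between Vowels: no change — [dehuptu]
  B Final Vowel Raising: no change — [dehuptu]
  C Nasal Place Assimilation: no change — [dehuptu]
  D Apocope: [dehuptu] → [dehupt]

[uvozhit], [kagayoz], [dehupt]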